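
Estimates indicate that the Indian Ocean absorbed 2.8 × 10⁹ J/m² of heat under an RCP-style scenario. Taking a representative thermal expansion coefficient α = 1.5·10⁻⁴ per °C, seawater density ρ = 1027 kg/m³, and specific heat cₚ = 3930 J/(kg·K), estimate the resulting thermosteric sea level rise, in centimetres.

10.4 cm

Δh = αQ/(ρcₚ) = 1.5×10⁻⁴ × 2.8×10⁹ / (1027 × 3930) ≈ 0.10406 m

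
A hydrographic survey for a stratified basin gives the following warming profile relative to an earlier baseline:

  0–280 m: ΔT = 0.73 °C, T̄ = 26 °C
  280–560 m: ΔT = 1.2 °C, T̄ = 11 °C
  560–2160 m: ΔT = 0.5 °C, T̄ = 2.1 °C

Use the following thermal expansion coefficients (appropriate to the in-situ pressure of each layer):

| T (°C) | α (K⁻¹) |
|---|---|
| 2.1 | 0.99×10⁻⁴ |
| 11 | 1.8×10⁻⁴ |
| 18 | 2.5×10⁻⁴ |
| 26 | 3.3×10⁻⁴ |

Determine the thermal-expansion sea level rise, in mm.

Layer 1 at 26 °C → α = 3.3×10⁻⁴ K⁻¹
Layer 2 at 11 °C → α = 1.8×10⁻⁴ K⁻¹
Layer 3 at 2.1 °C → α = 0.99×10⁻⁴ K⁻¹
Layer 1: 280 × 0.73 × 3.3×10⁻⁴ = 0.067452 m
280 × 1.8×10⁻⁴ × 1.2 = 0.06048 m
0.99×10⁻⁴ × 1600 × 0.5 = 0.07920 m
Δh = 0.067452 + 0.06048 + 0.07920 = 0.207132 m

207 mm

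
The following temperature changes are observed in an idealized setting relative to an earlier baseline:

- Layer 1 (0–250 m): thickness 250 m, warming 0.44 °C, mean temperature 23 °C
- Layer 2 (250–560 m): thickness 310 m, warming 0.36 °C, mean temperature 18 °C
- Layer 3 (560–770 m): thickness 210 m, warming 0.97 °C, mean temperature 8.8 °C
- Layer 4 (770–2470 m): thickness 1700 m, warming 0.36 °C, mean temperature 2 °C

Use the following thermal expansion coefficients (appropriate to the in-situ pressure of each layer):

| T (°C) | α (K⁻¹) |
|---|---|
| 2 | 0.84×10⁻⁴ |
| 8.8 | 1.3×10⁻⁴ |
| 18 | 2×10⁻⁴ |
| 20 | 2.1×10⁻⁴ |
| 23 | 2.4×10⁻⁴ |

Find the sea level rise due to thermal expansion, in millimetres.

Layer 1 at 23 °C → α = 2.4×10⁻⁴ K⁻¹
Layer 2 at 18 °C → α = 2×10⁻⁴ K⁻¹
Layer 3 at 8.8 °C → α = 1.3×10⁻⁴ K⁻¹
Layer 4 at 2 °C → α = 0.84×10⁻⁴ K⁻¹
0.44 × 250 × 2.4×10⁻⁴ = 0.02640 m
2×10⁻⁴ × 310 × 0.36 = 0.02232 m
Layer 3: 210 × 0.97 × 1.3×10⁻⁴ = 0.026481 m
770–2470 m: 0.84×10⁻⁴ × 0.36 × 1700 = 0.051408 m
Δh = 0.02640 + 0.02232 + 0.026481 + 0.051408 = 0.126609 m

about 130 mm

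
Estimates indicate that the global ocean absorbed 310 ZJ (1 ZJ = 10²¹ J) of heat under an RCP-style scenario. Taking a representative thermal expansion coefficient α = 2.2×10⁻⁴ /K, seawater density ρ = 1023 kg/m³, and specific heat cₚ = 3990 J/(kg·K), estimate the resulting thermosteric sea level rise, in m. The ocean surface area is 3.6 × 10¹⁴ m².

0.0464 m

Per unit area: Q = 310×10²¹ / (3.6×10¹⁴) ≈ 8.611×10⁸ J/m²
Δh = αQ/(ρcₚ) = 2.2×10⁻⁴ × 8.611×10⁸ / (1023 × 3990) ≈ 0.046412 m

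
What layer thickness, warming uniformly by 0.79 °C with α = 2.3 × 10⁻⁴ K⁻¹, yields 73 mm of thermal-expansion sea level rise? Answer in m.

H = Δh/(αΔT) = 0.073 / (2.3×10⁻⁴ × 0.79) ≈ 401.8 m

about 402 m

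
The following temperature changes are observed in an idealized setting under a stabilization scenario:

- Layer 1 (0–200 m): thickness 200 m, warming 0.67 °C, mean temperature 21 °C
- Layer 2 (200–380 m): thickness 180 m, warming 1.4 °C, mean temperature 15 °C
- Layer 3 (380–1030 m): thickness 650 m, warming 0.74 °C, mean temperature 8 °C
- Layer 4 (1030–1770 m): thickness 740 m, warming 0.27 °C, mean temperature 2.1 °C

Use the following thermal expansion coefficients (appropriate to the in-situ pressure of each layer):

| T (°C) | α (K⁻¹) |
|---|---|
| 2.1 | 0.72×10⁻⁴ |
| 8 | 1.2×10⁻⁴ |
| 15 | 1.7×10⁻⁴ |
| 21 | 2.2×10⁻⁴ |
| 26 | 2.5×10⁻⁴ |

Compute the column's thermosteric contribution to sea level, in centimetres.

about 14.4 cm

Layer 1 at 21 °C → α = 2.2×10⁻⁴ K⁻¹
Layer 2 at 15 °C → α = 1.7×10⁻⁴ K⁻¹
Layer 3 at 8 °C → α = 1.2×10⁻⁴ K⁻¹
Layer 4 at 2.1 °C → α = 0.72×10⁻⁴ K⁻¹
Layer 1: 2.2×10⁻⁴ × 0.67 × 200 = 0.02948 m
Layer 2: 1.4 × 1.7×10⁻⁴ × 180 = 0.04284 m
380–1030 m: 0.74 × 1.2×10⁻⁴ × 650 = 0.05772 m
0.72×10⁻⁴ × 740 × 0.27 = 0.0143856 m
Δh = 0.02948 + 0.04284 + 0.05772 + 0.0143856 = 0.1444256 m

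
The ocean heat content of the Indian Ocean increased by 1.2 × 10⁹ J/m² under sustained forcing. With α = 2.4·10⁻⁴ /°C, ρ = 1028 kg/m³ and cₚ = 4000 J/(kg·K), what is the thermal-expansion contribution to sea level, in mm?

Δh = 70 mm

Δh = αQ/(ρcₚ) = 2.4×10⁻⁴ × 1.2×10⁹ / (1028 × 4000) ≈ 0.070039 m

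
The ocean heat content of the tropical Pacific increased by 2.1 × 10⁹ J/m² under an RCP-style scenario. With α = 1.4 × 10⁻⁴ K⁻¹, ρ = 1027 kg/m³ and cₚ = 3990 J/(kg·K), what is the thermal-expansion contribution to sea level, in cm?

Δh = αQ/(ρcₚ) = 1.4×10⁻⁴ × 2.1×10⁹ / (1027 × 3990) ≈ 0.071747 m

about 7.17 cm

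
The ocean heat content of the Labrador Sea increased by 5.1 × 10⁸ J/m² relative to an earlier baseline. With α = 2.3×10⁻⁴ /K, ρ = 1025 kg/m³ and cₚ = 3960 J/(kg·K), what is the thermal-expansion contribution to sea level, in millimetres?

Δh = αQ/(ρcₚ) = 2.3×10⁻⁴ × 5.1×10⁸ / (1025 × 3960) ≈ 0.028899 m

about 28.9 mm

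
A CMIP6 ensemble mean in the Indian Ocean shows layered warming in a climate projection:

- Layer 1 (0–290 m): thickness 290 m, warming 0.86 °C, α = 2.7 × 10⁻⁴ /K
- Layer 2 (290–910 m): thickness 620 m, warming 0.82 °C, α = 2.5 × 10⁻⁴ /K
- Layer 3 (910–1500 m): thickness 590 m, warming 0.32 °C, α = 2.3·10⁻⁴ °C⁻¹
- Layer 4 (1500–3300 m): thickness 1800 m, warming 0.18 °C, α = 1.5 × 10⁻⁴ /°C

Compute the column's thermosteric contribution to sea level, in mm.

about 286 mm

0.86 × 2.7×10⁻⁴ × 290 = 0.067338 m
Layer 2: 2.5×10⁻⁴ × 620 × 0.82 = 0.12710 m
910–1500 m: 2.3×10⁻⁴ × 0.32 × 590 = 0.043424 m
1800 × 1.5×10⁻⁴ × 0.18 = 0.04860 m
Δh = 0.067338 + 0.12710 + 0.043424 + 0.04860 = 0.286462 m ≈ 286 mm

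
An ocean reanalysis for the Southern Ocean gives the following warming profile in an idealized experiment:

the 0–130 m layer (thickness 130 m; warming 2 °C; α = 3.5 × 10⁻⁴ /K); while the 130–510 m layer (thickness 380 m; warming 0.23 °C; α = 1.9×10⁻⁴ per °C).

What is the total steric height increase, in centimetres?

Δh = 10.8 cm

0–130 m: 130 × 3.5×10⁻⁴ × 2 = 0.09100 m
130–510 m: 1.9×10⁻⁴ × 380 × 0.23 = 0.016606 m
Δh = 0.09100 + 0.016606 = 0.107606 m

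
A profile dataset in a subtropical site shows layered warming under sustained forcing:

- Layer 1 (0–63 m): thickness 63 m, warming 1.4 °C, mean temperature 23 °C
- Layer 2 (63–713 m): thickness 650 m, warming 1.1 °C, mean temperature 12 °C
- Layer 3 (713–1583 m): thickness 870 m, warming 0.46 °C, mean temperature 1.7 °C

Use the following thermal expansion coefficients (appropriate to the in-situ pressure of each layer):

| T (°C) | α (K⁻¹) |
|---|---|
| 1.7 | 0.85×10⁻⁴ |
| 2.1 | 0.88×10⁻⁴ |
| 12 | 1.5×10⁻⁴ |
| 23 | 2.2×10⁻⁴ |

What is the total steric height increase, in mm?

Layer 1 at 23 °C → α = 2.2×10⁻⁴ K⁻¹
Layer 2 at 12 °C → α = 1.5×10⁻⁴ K⁻¹
Layer 3 at 1.7 °C → α = 0.85×10⁻⁴ K⁻¹
0–63 m: 63 × 1.4 × 2.2×10⁻⁴ = 0.019404 m
Layer 2: 650 × 1.1 × 1.5×10⁻⁴ = 0.10725 m
Layer 3: 870 × 0.85×10⁻⁴ × 0.46 = 0.034017 m
Δh = 0.019404 + 0.10725 + 0.034017 = 0.160671 m ≈ 161 mm

161 mm of thermosteric rise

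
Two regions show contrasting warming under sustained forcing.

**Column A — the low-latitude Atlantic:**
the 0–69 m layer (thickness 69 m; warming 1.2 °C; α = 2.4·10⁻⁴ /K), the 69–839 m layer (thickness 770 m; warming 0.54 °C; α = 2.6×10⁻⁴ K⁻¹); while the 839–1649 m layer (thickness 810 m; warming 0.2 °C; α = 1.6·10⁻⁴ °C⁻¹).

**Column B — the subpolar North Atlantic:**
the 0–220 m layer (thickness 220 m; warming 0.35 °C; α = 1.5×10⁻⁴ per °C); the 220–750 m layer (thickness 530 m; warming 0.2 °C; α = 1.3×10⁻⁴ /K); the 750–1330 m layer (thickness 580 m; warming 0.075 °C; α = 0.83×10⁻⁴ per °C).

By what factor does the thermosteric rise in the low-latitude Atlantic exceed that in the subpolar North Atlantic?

A 2.4×10⁻⁴ × 1.2 × 69 = 0.019872 m
A Layer 2: 770 × 2.6×10⁻⁴ × 0.54 = 0.108108 m
A 1.6×10⁻⁴ × 0.2 × 810 = 0.02592 m
A total: 0.15390 m
B 220 × 0.35 × 1.5×10⁻⁴ = 0.01155 m
B 220–750 m: 1.3×10⁻⁴ × 530 × 0.2 = 0.01378 m
B 750–1330 m: 0.83×10⁻⁴ × 580 × 0.075 = 0.0036105 m
B total: 0.0289405 m
Ratio: 0.15390 / 0.0289405 ≈ 5.318

≈ 5.32×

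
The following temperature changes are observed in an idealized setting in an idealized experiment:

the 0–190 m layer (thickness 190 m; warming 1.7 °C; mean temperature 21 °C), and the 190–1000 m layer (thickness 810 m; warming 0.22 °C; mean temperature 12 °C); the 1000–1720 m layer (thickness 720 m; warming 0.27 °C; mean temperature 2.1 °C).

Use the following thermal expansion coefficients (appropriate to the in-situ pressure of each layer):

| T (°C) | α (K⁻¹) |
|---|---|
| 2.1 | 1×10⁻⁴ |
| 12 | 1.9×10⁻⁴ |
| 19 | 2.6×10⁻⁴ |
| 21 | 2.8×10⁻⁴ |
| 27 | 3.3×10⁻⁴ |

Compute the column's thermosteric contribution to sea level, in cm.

Layer 1 at 21 °C → α = 2.8×10⁻⁴ K⁻¹
Layer 2 at 12 °C → α = 1.9×10⁻⁴ K⁻¹
Layer 3 at 2.1 °C → α = 1×10⁻⁴ K⁻¹
0–190 m: 2.8×10⁻⁴ × 190 × 1.7 = 0.09044 m
Layer 2: 810 × 0.22 × 1.9×10⁻⁴ = 0.033858 m
1000–1720 m: 0.27 × 720 × 1×10⁻⁴ = 0.01944 m
Δh = 0.09044 + 0.033858 + 0.01944 = 0.143738 m ≈ 14.4 cm

14.4 cm of thermosteric rise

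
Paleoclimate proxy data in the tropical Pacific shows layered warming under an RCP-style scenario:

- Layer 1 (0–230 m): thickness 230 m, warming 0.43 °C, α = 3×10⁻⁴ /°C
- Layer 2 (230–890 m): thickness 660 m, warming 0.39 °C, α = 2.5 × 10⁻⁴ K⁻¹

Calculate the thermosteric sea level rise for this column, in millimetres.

Layer 1: 0.43 × 3×10⁻⁴ × 230 = 0.02967 m
230–890 m: 2.5×10⁻⁴ × 660 × 0.39 = 0.06435 m
Δh = 0.02967 + 0.06435 = 0.09402 m

94 mm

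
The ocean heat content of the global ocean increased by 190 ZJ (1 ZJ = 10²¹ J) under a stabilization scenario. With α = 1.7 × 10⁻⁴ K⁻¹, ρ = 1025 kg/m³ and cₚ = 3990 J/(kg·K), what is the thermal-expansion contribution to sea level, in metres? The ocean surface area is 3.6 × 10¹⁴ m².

Per unit area: Q = 190×10²¹ / (3.6×10¹⁴) ≈ 5.278×10⁸ J/m²
Δh = αQ/(ρcₚ) = 1.7×10⁻⁴ × 5.278×10⁸ / (1025 × 3990) ≈ 0.021939 m

about 0.022 m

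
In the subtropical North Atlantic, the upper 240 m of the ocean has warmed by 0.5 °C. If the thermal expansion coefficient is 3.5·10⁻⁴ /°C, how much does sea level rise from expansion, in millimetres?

Δh = αΔT·H = 3.5×10⁻⁴ × 0.5 × 240 = 0.04200 m

42.0 mm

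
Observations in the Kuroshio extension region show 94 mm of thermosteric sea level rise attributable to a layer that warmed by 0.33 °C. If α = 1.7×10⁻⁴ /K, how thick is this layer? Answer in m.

H = Δh/(αΔT) = 0.094 / (1.7×10⁻⁴ × 0.33) ≈ 1676 m

1680 m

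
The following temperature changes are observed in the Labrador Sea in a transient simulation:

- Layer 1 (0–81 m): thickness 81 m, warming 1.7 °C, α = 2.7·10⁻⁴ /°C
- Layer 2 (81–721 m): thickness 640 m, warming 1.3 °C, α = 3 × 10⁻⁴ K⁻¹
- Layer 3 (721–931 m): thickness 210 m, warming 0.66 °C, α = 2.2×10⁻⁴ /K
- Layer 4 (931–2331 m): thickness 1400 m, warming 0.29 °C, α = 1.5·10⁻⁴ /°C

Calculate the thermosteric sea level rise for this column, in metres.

81 × 2.7×10⁻⁴ × 1.7 = 0.037179 m
Layer 2: 640 × 1.3 × 3×10⁻⁴ = 0.24960 m
2.2×10⁻⁴ × 0.66 × 210 = 0.030492 m
1400 × 0.29 × 1.5×10⁻⁴ = 0.06090 m
Δh = 0.037179 + 0.24960 + 0.030492 + 0.06090 = 0.378171 m

Δh ≈ 0.378 m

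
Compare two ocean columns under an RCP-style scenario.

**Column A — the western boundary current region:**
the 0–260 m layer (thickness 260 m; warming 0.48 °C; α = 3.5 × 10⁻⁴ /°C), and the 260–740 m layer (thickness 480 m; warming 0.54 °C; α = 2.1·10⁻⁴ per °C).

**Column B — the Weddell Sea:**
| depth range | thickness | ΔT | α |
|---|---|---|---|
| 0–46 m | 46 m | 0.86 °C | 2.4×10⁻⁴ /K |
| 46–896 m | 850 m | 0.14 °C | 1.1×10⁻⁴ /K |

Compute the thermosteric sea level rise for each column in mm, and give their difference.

A: 98.1 mm; B: 22.6 mm; difference 75.5 mm

A Layer 1: 3.5×10⁻⁴ × 260 × 0.48 = 0.04368 m
A 260–740 m: 2.1×10⁻⁴ × 480 × 0.54 = 0.054432 m
A total: 0.098112 m
B 2.4×10⁻⁴ × 46 × 0.86 = 0.0094944 m
B 46–896 m: 0.14 × 850 × 1.1×10⁻⁴ = 0.01309 m
B total: 0.0225844 m
Difference: 0.098112 − 0.0225844 = 0.0755276 m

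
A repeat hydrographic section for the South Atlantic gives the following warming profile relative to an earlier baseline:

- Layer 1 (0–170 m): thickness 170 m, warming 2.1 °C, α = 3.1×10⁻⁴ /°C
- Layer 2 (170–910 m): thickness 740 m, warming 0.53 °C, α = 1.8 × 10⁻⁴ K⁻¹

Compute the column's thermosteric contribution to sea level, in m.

Δh = 0.181 m

Layer 1: 170 × 3.1×10⁻⁴ × 2.1 = 0.11067 m
740 × 1.8×10⁻⁴ × 0.53 = 0.070596 m
Δh = 0.11067 + 0.070596 = 0.181266 m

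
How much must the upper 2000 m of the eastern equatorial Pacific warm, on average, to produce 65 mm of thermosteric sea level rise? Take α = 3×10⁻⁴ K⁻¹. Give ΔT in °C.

ΔT = Δh/(αH) = 0.065 / (3×10⁻⁴ × 2000) ≈ 0.1083 °C

about 0.108 °C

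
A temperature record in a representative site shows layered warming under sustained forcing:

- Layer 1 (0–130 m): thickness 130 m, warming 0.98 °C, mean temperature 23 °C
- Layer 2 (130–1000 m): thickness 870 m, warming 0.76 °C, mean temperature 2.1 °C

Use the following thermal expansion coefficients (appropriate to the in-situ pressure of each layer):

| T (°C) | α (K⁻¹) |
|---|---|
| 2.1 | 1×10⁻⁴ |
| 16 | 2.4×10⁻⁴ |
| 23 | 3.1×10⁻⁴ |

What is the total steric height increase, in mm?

Δh ≈ 110 mm

Layer 1 at 23 °C → α = 3.1×10⁻⁴ K⁻¹
Layer 2 at 2.1 °C → α = 1×10⁻⁴ K⁻¹
0–130 m: 0.98 × 130 × 3.1×10⁻⁴ = 0.039494 m
Layer 2: 1×10⁻⁴ × 0.76 × 870 = 0.06612 m
Δh = 0.039494 + 0.06612 = 0.105614 m ≈ 110 mm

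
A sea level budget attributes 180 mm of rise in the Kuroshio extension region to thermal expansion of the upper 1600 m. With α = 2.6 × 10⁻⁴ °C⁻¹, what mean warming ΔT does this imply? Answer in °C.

about 0.433 °C

ΔT = Δh/(αH) = 0.18 / (2.6×10⁻⁴ × 1600) ≈ 0.4327 °C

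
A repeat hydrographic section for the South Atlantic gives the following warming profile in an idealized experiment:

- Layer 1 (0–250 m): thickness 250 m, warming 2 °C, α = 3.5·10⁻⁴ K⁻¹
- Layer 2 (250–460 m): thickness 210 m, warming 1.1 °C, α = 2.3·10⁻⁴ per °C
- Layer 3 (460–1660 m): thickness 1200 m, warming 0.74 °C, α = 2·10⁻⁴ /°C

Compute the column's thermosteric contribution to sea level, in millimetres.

about 406 mm

0–250 m: 3.5×10⁻⁴ × 250 × 2 = 0.17500 m
Layer 2: 1.1 × 210 × 2.3×10⁻⁴ = 0.05313 m
460–1660 m: 0.74 × 2×10⁻⁴ × 1200 = 0.17760 m
Δh = 0.17500 + 0.05313 + 0.17760 = 0.40573 m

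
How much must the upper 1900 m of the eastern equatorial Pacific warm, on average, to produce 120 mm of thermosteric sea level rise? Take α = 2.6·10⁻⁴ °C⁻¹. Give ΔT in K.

ΔT ≈ 0.243 K

ΔT = Δh/(αH) = 0.12 / (2.6×10⁻⁴ × 1900) ≈ 0.2429 K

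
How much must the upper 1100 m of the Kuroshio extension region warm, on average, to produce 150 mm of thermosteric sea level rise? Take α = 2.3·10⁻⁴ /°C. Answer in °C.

ΔT = Δh/(αH) = 0.15 / (2.3×10⁻⁴ × 1100) ≈ 0.5929 °C

about 0.59 °C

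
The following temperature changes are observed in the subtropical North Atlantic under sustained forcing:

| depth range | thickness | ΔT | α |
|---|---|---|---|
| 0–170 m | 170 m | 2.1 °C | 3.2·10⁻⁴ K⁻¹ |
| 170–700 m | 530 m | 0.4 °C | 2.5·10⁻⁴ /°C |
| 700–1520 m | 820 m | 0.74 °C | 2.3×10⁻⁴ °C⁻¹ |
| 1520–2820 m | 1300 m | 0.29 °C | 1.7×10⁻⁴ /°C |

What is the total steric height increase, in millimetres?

about 370 mm

0–170 m: 3.2×10⁻⁴ × 2.1 × 170 = 0.11424 m
170–700 m: 2.5×10⁻⁴ × 0.4 × 530 = 0.05300 m
0.74 × 2.3×10⁻⁴ × 820 = 0.139564 m
1520–2820 m: 1300 × 0.29 × 1.7×10⁻⁴ = 0.06409 m
Δh = 0.11424 + 0.05300 + 0.139564 + 0.06409 = 0.370894 m ≈ 370 mm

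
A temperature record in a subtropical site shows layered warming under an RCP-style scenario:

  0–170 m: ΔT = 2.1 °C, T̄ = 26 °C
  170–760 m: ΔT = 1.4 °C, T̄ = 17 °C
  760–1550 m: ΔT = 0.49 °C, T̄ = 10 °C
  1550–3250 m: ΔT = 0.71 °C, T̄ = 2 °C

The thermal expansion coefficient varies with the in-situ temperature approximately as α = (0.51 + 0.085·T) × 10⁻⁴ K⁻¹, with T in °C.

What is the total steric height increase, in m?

Δh = 0.393 m

Layer 1: α = (0.51 + 0.085×26)×10⁻⁴ = 2.72×10⁻⁴ K⁻¹
Layer 2: α = (0.51 + 0.085×17)×10⁻⁴ = 1.955×10⁻⁴ K⁻¹
Layer 3: α = (0.51 + 0.085×10)×10⁻⁴ = 1.36×10⁻⁴ K⁻¹
Layer 4: α = (0.51 + 0.085×2)×10⁻⁴ = 0.68×10⁻⁴ K⁻¹
170 × 2.1 × 2.72×10⁻⁴ = 0.097104 m
170–760 m: 1.4 × 1.955×10⁻⁴ × 590 = 0.161483 m
1.36×10⁻⁴ × 0.49 × 790 = 0.0526456 m
0.68×10⁻⁴ × 1700 × 0.71 = 0.082076 m
Δh = 0.097104 + 0.161483 + 0.0526456 + 0.082076 = 0.3933086 m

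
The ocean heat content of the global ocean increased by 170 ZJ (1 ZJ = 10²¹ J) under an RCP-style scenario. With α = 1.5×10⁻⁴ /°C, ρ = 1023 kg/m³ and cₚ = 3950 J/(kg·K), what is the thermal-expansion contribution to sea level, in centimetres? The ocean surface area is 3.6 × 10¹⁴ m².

1.75 cm of thermosteric rise

Per unit area: Q = 170×10²¹ / (3.6×10¹⁴) ≈ 4.722×10⁸ J/m²
Δh = αQ/(ρcₚ) = 1.5×10⁻⁴ × 4.722×10⁸ / (1023 × 3950) ≈ 0.017528 m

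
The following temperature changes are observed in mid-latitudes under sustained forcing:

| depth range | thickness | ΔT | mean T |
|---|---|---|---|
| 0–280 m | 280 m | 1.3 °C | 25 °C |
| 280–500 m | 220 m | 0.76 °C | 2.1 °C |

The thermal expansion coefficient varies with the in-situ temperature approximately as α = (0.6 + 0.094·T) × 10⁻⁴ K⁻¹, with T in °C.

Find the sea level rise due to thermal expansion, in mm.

120 mm

Layer 1: α = (0.6 + 0.094×25)×10⁻⁴ = 2.95×10⁻⁴ K⁻¹
Layer 2: α = (0.6 + 0.094×2.1)×10⁻⁴ = 0.7974×10⁻⁴ K⁻¹
Layer 1: 2.95×10⁻⁴ × 1.3 × 280 = 0.10738 m
Layer 2: 0.76 × 0.7974×10⁻⁴ × 220 = 0.013332528 m
Δh = 0.10738 + 0.013332528 = 0.120712528 m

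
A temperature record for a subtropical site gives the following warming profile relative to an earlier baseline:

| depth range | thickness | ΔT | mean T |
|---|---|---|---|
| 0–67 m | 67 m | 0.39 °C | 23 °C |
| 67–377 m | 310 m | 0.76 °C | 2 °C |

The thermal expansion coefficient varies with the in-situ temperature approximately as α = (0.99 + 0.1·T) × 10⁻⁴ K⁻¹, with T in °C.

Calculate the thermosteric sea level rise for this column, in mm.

Layer 1: α = (0.99 + 0.1×23)×10⁻⁴ = 3.29×10⁻⁴ K⁻¹
Layer 2: α = (0.99 + 0.1×2)×10⁻⁴ = 1.19×10⁻⁴ K⁻¹
0.39 × 3.29×10⁻⁴ × 67 = 0.00859677 m
Layer 2: 1.19×10⁻⁴ × 0.76 × 310 = 0.0280364 m
Δh = 0.00859677 + 0.0280364 = 0.03663317 m ≈ 36.6 mm

36.6 mm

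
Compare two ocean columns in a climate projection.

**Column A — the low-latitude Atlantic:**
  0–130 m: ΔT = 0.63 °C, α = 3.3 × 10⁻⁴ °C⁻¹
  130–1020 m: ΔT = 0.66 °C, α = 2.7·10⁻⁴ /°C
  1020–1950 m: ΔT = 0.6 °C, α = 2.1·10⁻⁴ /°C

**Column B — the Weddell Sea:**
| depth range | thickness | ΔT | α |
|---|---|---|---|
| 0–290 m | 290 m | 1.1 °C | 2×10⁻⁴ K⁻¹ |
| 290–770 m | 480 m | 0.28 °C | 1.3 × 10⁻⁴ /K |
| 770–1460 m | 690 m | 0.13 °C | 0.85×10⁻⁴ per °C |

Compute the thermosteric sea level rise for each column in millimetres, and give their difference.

A 0–130 m: 3.3×10⁻⁴ × 130 × 0.63 = 0.027027 m
A Layer 2: 2.7×10⁻⁴ × 0.66 × 890 = 0.158598 m
A 930 × 2.1×10⁻⁴ × 0.6 = 0.11718 m
A total: 0.302805 m
B 1.1 × 2×10⁻⁴ × 290 = 0.06380 m
B 290–770 m: 0.28 × 1.3×10⁻⁴ × 480 = 0.017472 m
B Layer 3: 0.85×10⁻⁴ × 0.13 × 690 = 0.0076245 m
B total: 0.0888965 m
Difference: 0.302805 − 0.0888965 = 0.2139085 m

A: 300 mm; B: 89 mm; difference 210 mm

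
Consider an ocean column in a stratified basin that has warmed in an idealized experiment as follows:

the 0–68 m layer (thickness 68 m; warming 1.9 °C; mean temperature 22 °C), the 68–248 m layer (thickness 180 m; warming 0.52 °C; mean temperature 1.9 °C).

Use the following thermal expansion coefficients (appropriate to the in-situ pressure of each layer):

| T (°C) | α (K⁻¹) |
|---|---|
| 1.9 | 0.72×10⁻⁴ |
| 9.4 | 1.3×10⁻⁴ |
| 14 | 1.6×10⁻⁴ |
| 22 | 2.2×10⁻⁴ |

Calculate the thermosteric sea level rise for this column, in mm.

Layer 1 at 22 °C → α = 2.2×10⁻⁴ K⁻¹
Layer 2 at 1.9 °C → α = 0.72×10⁻⁴ K⁻¹
0–68 m: 1.9 × 2.2×10⁻⁴ × 68 = 0.028424 m
Layer 2: 0.52 × 180 × 0.72×10⁻⁴ = 0.0067392 m
Δh = 0.028424 + 0.0067392 = 0.0351632 m

Δh ≈ 35 mm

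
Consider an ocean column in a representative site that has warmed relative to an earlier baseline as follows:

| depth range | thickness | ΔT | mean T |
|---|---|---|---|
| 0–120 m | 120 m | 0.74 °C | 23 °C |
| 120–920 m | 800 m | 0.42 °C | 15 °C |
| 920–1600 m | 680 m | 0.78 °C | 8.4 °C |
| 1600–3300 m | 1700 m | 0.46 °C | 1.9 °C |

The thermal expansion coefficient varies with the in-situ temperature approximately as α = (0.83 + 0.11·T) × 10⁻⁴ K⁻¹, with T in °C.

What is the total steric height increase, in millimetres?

Layer 1: α = (0.83 + 0.11×23)×10⁻⁴ = 3.36×10⁻⁴ K⁻¹
Layer 2: α = (0.83 + 0.11×15)×10⁻⁴ = 2.48×10⁻⁴ K⁻¹
Layer 3: α = (0.83 + 0.11×8.4)×10⁻⁴ = 1.754×10⁻⁴ K⁻¹
Layer 4: α = (0.83 + 0.11×1.9)×10⁻⁴ = 1.039×10⁻⁴ K⁻¹
0–120 m: 120 × 3.36×10⁻⁴ × 0.74 = 0.0298368 m
0.42 × 2.48×10⁻⁴ × 800 = 0.083328 m
Layer 3: 680 × 1.754×10⁻⁴ × 0.78 = 0.09303216 m
1600–3300 m: 1700 × 0.46 × 1.039×10⁻⁴ = 0.0812498 m
Δh = 0.0298368 + 0.083328 + 0.09303216 + 0.0812498 = 0.28744676 m

about 287 mm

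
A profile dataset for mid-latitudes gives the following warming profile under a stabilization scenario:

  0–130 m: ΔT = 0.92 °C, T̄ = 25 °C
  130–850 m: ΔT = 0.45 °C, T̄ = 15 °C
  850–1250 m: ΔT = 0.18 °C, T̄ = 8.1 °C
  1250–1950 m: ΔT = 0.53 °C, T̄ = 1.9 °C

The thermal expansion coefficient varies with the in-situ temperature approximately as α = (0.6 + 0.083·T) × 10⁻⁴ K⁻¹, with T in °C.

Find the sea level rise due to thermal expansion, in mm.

Layer 1: α = (0.6 + 0.083×25)×10⁻⁴ = 2.675×10⁻⁴ K⁻¹
Layer 2: α = (0.6 + 0.083×15)×10⁻⁴ = 1.845×10⁻⁴ K⁻¹
Layer 3: α = (0.6 + 0.083×8.1)×10⁻⁴ = 1.2723×10⁻⁴ K⁻¹
Layer 4: α = (0.6 + 0.083×1.9)×10⁻⁴ = 0.7577×10⁻⁴ K⁻¹
0–130 m: 130 × 2.675×10⁻⁴ × 0.92 = 0.031993 m
130–850 m: 720 × 0.45 × 1.845×10⁻⁴ = 0.059778 m
0.18 × 1.2723×10⁻⁴ × 400 = 0.00916056 m
Layer 4: 0.53 × 0.7577×10⁻⁴ × 700 = 0.02811067 m
Δh = 0.031993 + 0.059778 + 0.00916056 + 0.02811067 = 0.12904223 m

Δh = 130 mm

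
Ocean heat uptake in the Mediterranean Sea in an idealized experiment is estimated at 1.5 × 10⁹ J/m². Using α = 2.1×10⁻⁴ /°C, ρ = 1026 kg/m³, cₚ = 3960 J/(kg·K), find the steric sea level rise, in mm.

Δh = 77.5 mm

Δh = αQ/(ρcₚ) = 2.1×10⁻⁴ × 1.5×10⁹ / (1026 × 3960) ≈ 0.07753 m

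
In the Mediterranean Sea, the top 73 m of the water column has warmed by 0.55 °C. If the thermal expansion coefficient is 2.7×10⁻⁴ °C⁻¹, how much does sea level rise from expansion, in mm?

Δh ≈ 10.8 mm

Δh = αΔT·H = 2.7×10⁻⁴ × 0.55 × 73 = 0.0108405 m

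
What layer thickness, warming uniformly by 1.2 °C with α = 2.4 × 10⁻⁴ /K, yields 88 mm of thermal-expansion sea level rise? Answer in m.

about 306 m

H = Δh/(αΔT) = 0.088 / (2.4×10⁻⁴ × 1.2) ≈ 305.6 m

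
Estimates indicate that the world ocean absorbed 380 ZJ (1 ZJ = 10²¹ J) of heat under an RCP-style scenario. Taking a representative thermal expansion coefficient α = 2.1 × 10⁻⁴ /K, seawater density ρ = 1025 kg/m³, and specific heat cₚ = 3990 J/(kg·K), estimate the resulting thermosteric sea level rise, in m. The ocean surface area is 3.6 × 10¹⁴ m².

about 0.0542 m

Per unit area: Q = 380×10²¹ / (3.6×10¹⁴) ≈ 1.056×10⁹ J/m²
Δh = αQ/(ρcₚ) = 2.1×10⁻⁴ × 1.056×10⁹ / (1025 × 3990) ≈ 0.054223 m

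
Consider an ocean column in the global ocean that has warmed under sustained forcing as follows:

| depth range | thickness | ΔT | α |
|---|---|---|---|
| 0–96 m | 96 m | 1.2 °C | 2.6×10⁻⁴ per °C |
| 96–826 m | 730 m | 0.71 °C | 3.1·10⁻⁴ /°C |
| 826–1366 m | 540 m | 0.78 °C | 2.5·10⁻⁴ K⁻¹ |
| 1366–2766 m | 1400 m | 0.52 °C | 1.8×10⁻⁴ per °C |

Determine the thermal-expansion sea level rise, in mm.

427 mm of thermosteric rise

Layer 1: 96 × 1.2 × 2.6×10⁻⁴ = 0.029952 m
730 × 0.71 × 3.1×10⁻⁴ = 0.160673 m
Layer 3: 2.5×10⁻⁴ × 540 × 0.78 = 0.10530 m
1400 × 1.8×10⁻⁴ × 0.52 = 0.13104 m
Δh = 0.029952 + 0.160673 + 0.10530 + 0.13104 = 0.426965 m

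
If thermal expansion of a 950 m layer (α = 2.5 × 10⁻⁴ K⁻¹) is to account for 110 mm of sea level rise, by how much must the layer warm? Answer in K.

ΔT ≈ 0.463 K

ΔT = Δh/(αH) = 0.11 / (2.5×10⁻⁴ × 950) ≈ 0.4632 K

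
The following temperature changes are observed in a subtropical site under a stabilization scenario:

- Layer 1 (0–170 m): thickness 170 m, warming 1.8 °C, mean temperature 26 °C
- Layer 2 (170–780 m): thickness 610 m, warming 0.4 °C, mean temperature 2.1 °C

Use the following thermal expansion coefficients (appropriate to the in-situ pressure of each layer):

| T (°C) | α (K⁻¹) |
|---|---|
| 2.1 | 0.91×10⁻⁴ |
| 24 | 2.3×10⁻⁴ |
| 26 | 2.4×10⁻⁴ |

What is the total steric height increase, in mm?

Δh = 95.6 mm

Layer 1 at 26 °C → α = 2.4×10⁻⁴ K⁻¹
Layer 2 at 2.1 °C → α = 0.91×10⁻⁴ K⁻¹
0–170 m: 2.4×10⁻⁴ × 1.8 × 170 = 0.07344 m
610 × 0.91×10⁻⁴ × 0.4 = 0.022204 m
Δh = 0.07344 + 0.022204 = 0.095644 m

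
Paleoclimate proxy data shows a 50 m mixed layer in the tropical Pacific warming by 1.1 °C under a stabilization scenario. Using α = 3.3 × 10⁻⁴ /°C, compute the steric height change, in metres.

Δh = 0.0182 m

Δh = αΔT·H = 3.3×10⁻⁴ × 1.1 × 50 = 0.01815 m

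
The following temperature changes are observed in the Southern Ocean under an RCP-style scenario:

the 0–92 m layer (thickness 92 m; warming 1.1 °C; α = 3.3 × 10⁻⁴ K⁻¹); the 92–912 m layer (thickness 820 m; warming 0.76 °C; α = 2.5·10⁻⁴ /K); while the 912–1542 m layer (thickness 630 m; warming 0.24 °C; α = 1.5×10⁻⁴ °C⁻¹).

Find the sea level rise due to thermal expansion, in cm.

about 21.2 cm

Layer 1: 1.1 × 3.3×10⁻⁴ × 92 = 0.033396 m
Layer 2: 2.5×10⁻⁴ × 0.76 × 820 = 0.15580 m
Layer 3: 0.24 × 630 × 1.5×10⁻⁴ = 0.02268 m
Δh = 0.033396 + 0.15580 + 0.02268 = 0.211876 m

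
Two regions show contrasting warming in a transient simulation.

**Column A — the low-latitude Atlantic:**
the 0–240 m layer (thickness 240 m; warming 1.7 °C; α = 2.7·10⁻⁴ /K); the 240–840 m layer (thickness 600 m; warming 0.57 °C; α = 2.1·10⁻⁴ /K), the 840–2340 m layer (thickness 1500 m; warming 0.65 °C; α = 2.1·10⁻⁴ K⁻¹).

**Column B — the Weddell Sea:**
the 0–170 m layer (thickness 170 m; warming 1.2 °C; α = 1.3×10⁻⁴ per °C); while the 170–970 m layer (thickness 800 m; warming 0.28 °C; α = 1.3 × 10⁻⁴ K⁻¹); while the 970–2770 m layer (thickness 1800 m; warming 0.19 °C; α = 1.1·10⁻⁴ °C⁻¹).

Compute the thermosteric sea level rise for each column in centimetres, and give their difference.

A: 39 cm; B: 9.3 cm; difference 29 cm

A Layer 1: 2.7×10⁻⁴ × 1.7 × 240 = 0.11016 m
A 600 × 0.57 × 2.1×10⁻⁴ = 0.07182 m
A 840–2340 m: 2.1×10⁻⁴ × 1500 × 0.65 = 0.20475 m
A total: 0.38673 m
B 0–170 m: 1.3×10⁻⁴ × 1.2 × 170 = 0.02652 m
B 0.28 × 1.3×10⁻⁴ × 800 = 0.02912 m
B Layer 3: 1800 × 0.19 × 1.1×10⁻⁴ = 0.03762 m
B total: 0.09326 m
Difference: 0.38673 − 0.09326 = 0.29347 m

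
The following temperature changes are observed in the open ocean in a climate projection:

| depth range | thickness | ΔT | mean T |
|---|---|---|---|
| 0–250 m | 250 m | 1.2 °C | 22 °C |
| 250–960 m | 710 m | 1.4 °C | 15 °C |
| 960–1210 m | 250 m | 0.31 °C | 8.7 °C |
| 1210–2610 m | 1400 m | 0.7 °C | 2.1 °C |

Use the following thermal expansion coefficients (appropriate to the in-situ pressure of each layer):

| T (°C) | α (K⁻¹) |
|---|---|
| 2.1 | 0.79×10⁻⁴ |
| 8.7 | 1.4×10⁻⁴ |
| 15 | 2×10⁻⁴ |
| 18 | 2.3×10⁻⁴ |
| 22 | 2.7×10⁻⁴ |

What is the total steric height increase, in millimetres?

Layer 1 at 22 °C → α = 2.7×10⁻⁴ K⁻¹
Layer 2 at 15 °C → α = 2×10⁻⁴ K⁻¹
Layer 3 at 8.7 °C → α = 1.4×10⁻⁴ K⁻¹
Layer 4 at 2.1 °C → α = 0.79×10⁻⁴ K⁻¹
Layer 1: 2.7×10⁻⁴ × 250 × 1.2 = 0.08100 m
Layer 2: 1.4 × 710 × 2×10⁻⁴ = 0.19880 m
250 × 0.31 × 1.4×10⁻⁴ = 0.01085 m
0.79×10⁻⁴ × 0.7 × 1400 = 0.07742 m
Δh = 0.08100 + 0.19880 + 0.01085 + 0.07742 = 0.36807 m ≈ 368 mm

about 368 mm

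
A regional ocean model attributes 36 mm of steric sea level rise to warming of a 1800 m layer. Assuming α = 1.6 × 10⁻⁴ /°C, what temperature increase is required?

ΔT = Δh/(αH) = 0.036 / (1.6×10⁻⁴ × 1800) = 0.1250 K

0.125 K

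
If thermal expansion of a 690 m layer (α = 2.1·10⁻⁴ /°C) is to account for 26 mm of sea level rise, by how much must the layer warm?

ΔT = Δh/(αH) = 0.026 / (2.1×10⁻⁴ × 690) ≈ 0.1794 K

ΔT ≈ 0.18 K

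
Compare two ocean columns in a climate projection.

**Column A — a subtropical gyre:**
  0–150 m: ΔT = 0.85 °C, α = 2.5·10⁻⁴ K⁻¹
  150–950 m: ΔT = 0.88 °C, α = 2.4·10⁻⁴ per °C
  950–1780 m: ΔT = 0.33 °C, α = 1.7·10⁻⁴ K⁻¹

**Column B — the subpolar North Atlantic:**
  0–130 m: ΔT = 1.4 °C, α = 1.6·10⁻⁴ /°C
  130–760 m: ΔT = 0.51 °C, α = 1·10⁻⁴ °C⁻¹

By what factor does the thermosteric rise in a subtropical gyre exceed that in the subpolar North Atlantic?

A 150 × 2.5×10⁻⁴ × 0.85 = 0.031875 m
A Layer 2: 2.4×10⁻⁴ × 0.88 × 800 = 0.16896 m
A 950–1780 m: 0.33 × 830 × 1.7×10⁻⁴ = 0.046563 m
A total: 0.247398 m
B 0–130 m: 1.4 × 130 × 1.6×10⁻⁴ = 0.02912 m
B 630 × 0.51 × 1×10⁻⁴ = 0.03213 m
B total: 0.06125 m
Ratio: 0.247398 / 0.06125 ≈ 4.039

4.04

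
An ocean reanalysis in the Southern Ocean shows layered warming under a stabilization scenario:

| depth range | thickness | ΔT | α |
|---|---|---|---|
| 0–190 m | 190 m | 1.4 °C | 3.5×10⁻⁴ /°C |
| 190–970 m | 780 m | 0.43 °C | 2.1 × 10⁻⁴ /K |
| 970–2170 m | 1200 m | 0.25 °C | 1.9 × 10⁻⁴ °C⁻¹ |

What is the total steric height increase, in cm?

Δh = 22.1 cm

190 × 3.5×10⁻⁴ × 1.4 = 0.09310 m
190–970 m: 2.1×10⁻⁴ × 780 × 0.43 = 0.070434 m
970–2170 m: 0.25 × 1.9×10⁻⁴ × 1200 = 0.05700 m
Δh = 0.09310 + 0.070434 + 0.05700 = 0.220534 m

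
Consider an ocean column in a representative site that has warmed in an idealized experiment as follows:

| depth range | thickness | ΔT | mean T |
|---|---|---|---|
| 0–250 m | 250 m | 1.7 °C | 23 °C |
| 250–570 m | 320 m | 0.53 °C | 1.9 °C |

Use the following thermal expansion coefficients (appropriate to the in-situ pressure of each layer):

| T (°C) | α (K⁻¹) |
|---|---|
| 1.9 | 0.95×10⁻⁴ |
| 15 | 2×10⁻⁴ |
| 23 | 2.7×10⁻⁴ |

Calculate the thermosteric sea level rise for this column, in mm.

about 130 mm

Layer 1 at 23 °C → α = 2.7×10⁻⁴ K⁻¹
Layer 2 at 1.9 °C → α = 0.95×10⁻⁴ K⁻¹
1.7 × 2.7×10⁻⁴ × 250 = 0.11475 m
0.95×10⁻⁴ × 0.53 × 320 = 0.016112 m
Δh = 0.11475 + 0.016112 = 0.130862 m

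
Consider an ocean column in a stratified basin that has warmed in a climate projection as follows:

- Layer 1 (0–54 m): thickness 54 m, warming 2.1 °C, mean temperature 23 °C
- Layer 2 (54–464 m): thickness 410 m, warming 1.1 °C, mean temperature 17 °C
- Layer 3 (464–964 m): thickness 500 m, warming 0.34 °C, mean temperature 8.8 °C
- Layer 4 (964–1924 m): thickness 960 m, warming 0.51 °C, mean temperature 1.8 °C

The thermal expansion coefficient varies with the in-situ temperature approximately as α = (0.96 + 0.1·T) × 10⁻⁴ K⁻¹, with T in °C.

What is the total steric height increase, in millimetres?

Δh ≈ 244 mm

Layer 1: α = (0.96 + 0.1×23)×10⁻⁴ = 3.26×10⁻⁴ K⁻¹
Layer 2: α = (0.96 + 0.1×17)×10⁻⁴ = 2.66×10⁻⁴ K⁻¹
Layer 3: α = (0.96 + 0.1×8.8)×10⁻⁴ = 1.84×10⁻⁴ K⁻¹
Layer 4: α = (0.96 + 0.1×1.8)×10⁻⁴ = 1.14×10⁻⁴ K⁻¹
Layer 1: 54 × 3.26×10⁻⁴ × 2.1 = 0.0369684 m
54–464 m: 2.66×10⁻⁴ × 410 × 1.1 = 0.119966 m
Layer 3: 0.34 × 1.84×10⁻⁴ × 500 = 0.03128 m
0.51 × 960 × 1.14×10⁻⁴ = 0.0558144 m
Δh = 0.0369684 + 0.119966 + 0.03128 + 0.0558144 = 0.2440288 m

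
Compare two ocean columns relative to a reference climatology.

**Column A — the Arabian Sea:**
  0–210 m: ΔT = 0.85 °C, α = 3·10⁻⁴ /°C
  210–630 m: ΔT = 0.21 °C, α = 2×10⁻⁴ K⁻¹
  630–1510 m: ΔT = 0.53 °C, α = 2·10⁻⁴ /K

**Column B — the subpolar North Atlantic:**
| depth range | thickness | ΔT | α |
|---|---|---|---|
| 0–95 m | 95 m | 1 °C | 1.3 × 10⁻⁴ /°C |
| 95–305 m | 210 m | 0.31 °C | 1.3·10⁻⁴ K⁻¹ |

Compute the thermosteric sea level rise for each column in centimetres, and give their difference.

A Layer 1: 210 × 0.85 × 3×10⁻⁴ = 0.05355 m
A Layer 2: 0.21 × 420 × 2×10⁻⁴ = 0.01764 m
A Layer 3: 880 × 2×10⁻⁴ × 0.53 = 0.09328 m
A total: 0.16447 m
B 1 × 1.3×10⁻⁴ × 95 = 0.01235 m
B Layer 2: 0.31 × 210 × 1.3×10⁻⁴ = 0.008463 m
B total: 0.020813 m
Difference: 0.16447 − 0.020813 = 0.143657 m

Δh_A ≈ 16.4 cm, Δh_B ≈ 2.08 cm; difference ≈ 14.4 cm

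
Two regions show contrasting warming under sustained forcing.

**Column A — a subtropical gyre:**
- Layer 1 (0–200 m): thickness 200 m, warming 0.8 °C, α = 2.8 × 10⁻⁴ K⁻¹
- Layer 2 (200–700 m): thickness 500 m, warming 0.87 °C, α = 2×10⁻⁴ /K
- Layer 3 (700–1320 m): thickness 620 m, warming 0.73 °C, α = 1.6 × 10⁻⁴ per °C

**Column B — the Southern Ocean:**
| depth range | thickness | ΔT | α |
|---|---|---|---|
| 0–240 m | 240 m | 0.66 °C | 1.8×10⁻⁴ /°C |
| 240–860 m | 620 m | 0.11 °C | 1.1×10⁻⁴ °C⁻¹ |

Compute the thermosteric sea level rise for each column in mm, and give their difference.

A: 200 mm; B: 36 mm; difference 170 mm

A 0–200 m: 200 × 0.8 × 2.8×10⁻⁴ = 0.04480 m
A 500 × 2×10⁻⁴ × 0.87 = 0.08700 m
A Layer 3: 1.6×10⁻⁴ × 0.73 × 620 = 0.072416 m
A total: 0.204216 m
B 0–240 m: 1.8×10⁻⁴ × 0.66 × 240 = 0.028512 m
B Layer 2: 0.11 × 1.1×10⁻⁴ × 620 = 0.007502 m
B total: 0.036014 m
Difference: 0.204216 − 0.036014 = 0.168202 m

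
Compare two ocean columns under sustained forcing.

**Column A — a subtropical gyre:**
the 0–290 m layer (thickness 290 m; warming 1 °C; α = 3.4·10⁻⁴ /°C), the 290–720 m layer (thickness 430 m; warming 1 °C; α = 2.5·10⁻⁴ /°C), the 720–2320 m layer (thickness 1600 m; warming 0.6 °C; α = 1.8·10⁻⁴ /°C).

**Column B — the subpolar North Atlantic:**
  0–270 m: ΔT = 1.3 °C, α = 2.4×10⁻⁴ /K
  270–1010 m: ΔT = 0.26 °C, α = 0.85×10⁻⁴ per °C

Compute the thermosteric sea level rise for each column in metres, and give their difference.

A 3.4×10⁻⁴ × 290 × 1 = 0.09860 m
A 1 × 2.5×10⁻⁴ × 430 = 0.10750 m
A 1.8×10⁻⁴ × 1600 × 0.6 = 0.17280 m
A total: 0.37890 m
B Layer 1: 270 × 2.4×10⁻⁴ × 1.3 = 0.08424 m
B 270–1010 m: 0.26 × 0.85×10⁻⁴ × 740 = 0.016354 m
B total: 0.100594 m
Difference: 0.37890 − 0.100594 = 0.278306 m

Δh_A ≈ 0.38 m, Δh_B ≈ 0.10 m; difference ≈ 0.28 m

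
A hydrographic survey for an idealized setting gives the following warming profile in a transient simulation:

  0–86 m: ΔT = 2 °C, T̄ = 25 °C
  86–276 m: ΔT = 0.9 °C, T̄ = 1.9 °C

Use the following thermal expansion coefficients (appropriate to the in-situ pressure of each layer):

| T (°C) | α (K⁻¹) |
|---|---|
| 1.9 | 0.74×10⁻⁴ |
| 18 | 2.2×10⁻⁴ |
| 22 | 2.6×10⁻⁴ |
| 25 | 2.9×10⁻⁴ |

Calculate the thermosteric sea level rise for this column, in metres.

Layer 1 at 25 °C → α = 2.9×10⁻⁴ K⁻¹
Layer 2 at 1.9 °C → α = 0.74×10⁻⁴ K⁻¹
Layer 1: 2.9×10⁻⁴ × 2 × 86 = 0.04988 m
Layer 2: 190 × 0.9 × 0.74×10⁻⁴ = 0.012654 m
Δh = 0.04988 + 0.012654 = 0.062534 m

about 0.063 m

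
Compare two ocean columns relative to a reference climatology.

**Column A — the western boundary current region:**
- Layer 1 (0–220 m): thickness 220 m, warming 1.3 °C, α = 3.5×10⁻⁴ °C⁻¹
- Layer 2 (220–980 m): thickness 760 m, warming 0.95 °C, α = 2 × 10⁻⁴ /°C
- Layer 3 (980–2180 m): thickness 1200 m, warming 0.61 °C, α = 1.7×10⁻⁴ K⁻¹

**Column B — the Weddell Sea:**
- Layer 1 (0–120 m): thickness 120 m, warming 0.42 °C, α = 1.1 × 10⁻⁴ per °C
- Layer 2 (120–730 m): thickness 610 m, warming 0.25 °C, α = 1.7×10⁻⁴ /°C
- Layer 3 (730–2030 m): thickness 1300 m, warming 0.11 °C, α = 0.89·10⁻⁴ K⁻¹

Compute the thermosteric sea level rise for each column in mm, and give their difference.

A 0–220 m: 220 × 3.5×10⁻⁴ × 1.3 = 0.10010 m
A Layer 2: 2×10⁻⁴ × 0.95 × 760 = 0.14440 m
A 980–2180 m: 1.7×10⁻⁴ × 1200 × 0.61 = 0.12444 m
A total: 0.36894 m
B 0–120 m: 120 × 0.42 × 1.1×10⁻⁴ = 0.005544 m
B Layer 2: 610 × 0.25 × 1.7×10⁻⁴ = 0.025925 m
B Layer 3: 1300 × 0.89×10⁻⁴ × 0.11 = 0.012727 m
B total: 0.044196 m
Difference: 0.36894 − 0.044196 = 0.324744 m

A: 370 mm; B: 44 mm; difference 320 mm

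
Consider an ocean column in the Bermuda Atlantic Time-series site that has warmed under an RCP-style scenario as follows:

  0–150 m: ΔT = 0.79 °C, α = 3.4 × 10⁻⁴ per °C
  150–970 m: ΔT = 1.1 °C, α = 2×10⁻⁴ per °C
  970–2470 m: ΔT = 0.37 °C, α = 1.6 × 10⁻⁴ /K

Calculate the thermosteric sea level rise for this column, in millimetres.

0–150 m: 0.79 × 150 × 3.4×10⁻⁴ = 0.04029 m
150–970 m: 2×10⁻⁴ × 820 × 1.1 = 0.18040 m
970–2470 m: 0.37 × 1500 × 1.6×10⁻⁴ = 0.08880 m
Δh = 0.04029 + 0.18040 + 0.08880 = 0.30949 m

Δh = 310 mm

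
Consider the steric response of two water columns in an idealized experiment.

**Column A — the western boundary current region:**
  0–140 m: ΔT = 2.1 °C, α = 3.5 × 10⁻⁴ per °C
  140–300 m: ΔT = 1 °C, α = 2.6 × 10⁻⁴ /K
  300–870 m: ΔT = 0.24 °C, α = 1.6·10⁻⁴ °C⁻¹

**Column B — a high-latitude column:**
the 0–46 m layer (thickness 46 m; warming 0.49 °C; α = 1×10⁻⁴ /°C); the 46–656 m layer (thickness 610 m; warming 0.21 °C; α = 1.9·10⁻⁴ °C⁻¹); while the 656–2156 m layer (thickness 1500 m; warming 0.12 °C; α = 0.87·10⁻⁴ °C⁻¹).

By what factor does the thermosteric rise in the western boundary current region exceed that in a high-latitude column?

3.9

A Layer 1: 3.5×10⁻⁴ × 2.1 × 140 = 0.10290 m
A 140–300 m: 1 × 160 × 2.6×10⁻⁴ = 0.04160 m
A 570 × 1.6×10⁻⁴ × 0.24 = 0.021888 m
A total: 0.166388 m
B 0–46 m: 1×10⁻⁴ × 0.49 × 46 = 0.002254 m
B 46–656 m: 1.9×10⁻⁴ × 0.21 × 610 = 0.024339 m
B 656–2156 m: 1500 × 0.12 × 0.87×10⁻⁴ = 0.01566 m
B total: 0.042253 m
Ratio: 0.166388 / 0.042253 ≈ 3.938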